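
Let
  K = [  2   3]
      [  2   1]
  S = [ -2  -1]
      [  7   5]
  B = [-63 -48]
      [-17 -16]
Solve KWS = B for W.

W = [[-5, -1], [1, -3]]

W = K⁻¹BS⁻¹ (apply K⁻¹ on the left and S⁻¹ on the right).
K has determinant -4; K⁻¹ = [[-1/4, 3/4], [1/2, -1/2]].
det S = -3, so S⁻¹ = [[-5/3, -1/3], [7/3, 2/3]].
K⁻¹B = [[3, 0], [-23, -16]].
W = (K⁻¹B)S⁻¹ = [[-5, -1], [1, -3]].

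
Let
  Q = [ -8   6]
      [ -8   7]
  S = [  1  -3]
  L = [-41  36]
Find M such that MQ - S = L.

MQ = L + S = [[-40, 33]].
Since Q sits to the right of M, M = (L + S)Q⁻¹.
det Q = -8; the adjugate gives Q⁻¹ = [[-7/8, 3/4], [-1, 1]].
M = (L + S)Q⁻¹ = [[2, 3]].

M = [[2, 3]]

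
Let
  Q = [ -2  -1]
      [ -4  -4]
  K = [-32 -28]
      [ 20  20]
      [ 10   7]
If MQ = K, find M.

M = [[4, 6], [0, -5], [-3, -1]]

Right-multiplying both sides by Q⁻¹ gives M = KQ⁻¹.
Q has determinant 4; Q⁻¹ = [[-1, 1/4], [1, -1/2]].
M = KQ⁻¹ = [[-32, -28], [20, 20], [10, 7]] · [[-1, 1/4], [1, -1/2]] = [[4, 6], [0, -5], [-3, -1]].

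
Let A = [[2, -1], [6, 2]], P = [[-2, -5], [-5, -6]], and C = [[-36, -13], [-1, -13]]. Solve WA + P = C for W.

W = [[-2, -5], [5, -1]]

WA = C − P = [[-34, -8], [4, -7]].
A is on the right of W, so right-multiply by A⁻¹: W = (C − P)A⁻¹.
det A = 10; the adjugate gives A⁻¹ = [[1/5, 1/10], [-3/5, 1/5]].
W = (C − P)A⁻¹ = [[-2, -5], [5, -1]].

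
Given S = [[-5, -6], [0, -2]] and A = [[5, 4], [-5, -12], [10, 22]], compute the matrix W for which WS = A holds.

W = [[-1, 1], [1, 3], [-2, -5]]

Right-multiplying both sides by S⁻¹ gives W = AS⁻¹.
S has determinant 10; S⁻¹ = [[-1/5, 3/5], [0, -1/2]].
W = AS⁻¹ = [[5, 4], [-5, -12], [10, 22]] · [[-1/5, 3/5], [0, -1/2]] = [[-1, 1], [1, 3], [-2, -5]].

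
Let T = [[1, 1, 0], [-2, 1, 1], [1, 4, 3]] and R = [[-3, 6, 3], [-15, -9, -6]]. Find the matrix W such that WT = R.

W = [[3, 3, 0], [1, 6, -4]]

T is on the right of W, so right-multiply by T⁻¹: W = RT⁻¹.
det T = 6; the adjugate gives T⁻¹ = [[-1/6, -1/2, 1/6], [7/6, 1/2, -1/6], [-3/2, -1/2, 1/2]].
W = RT⁻¹ = [[-3, 6, 3], [-15, -9, -6]] · [[-1/6, -1/2, 1/6], [7/6, 1/2, -1/6], [-3/2, -1/2, 1/2]] = [[3, 3, 0], [1, 6, -4]].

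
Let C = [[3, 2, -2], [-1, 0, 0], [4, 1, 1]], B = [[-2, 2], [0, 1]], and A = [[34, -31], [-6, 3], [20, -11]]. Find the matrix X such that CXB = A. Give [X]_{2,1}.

Isolating X: multiply by C⁻¹ from the left and B⁻¹ from the right, so X = C⁻¹AB⁻¹.
det C = 4, so C⁻¹ = [[0, -1, 0], [1/4, 11/4, 1/2], [-1/4, 5/4, 1/2]].
det B = -2; the adjugate gives B⁻¹ = [[-1/2, 1], [0, 1]].
C⁻¹A = [[6, -3], [2, -5], [-6, 6]].
X = (C⁻¹A)B⁻¹ = [[-3, 3], [-1, -3], [3, 0]].

-1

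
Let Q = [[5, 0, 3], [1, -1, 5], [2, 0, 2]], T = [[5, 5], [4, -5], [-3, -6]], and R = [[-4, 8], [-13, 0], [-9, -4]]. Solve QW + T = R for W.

QW = R − T = [[-9, 3], [-17, 5], [-6, 2]].
Left-multiplying both sides by Q⁻¹ gives W = Q⁻¹(R − T).
det Q = -4, so Q⁻¹ = [[1/2, 0, -3/4], [-2, -1, 11/2], [-1/2, 0, 5/4]].
W = Q⁻¹(R − T) = [[0, 0], [2, 0], [-3, 1]].

W = [[0, 0], [2, 0], [-3, 1]]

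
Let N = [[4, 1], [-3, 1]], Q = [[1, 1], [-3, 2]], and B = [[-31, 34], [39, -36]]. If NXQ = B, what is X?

X = [[2, 4], [0, -3]]

X = N⁻¹BQ⁻¹ (apply N⁻¹ on the left and Q⁻¹ on the right).
N has determinant 7; N⁻¹ = [[1/7, -1/7], [3/7, 4/7]].
det Q = 5; the adjugate gives Q⁻¹ = [[2/5, -1/5], [3/5, 1/5]].
N⁻¹B = [[-10, 10], [9, -6]].
X = (N⁻¹B)Q⁻¹ = [[2, 4], [0, -3]].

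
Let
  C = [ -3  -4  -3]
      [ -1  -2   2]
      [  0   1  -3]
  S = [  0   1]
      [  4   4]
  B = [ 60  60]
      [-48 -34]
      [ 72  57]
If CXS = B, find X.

X = [[0, -4], [-3, 3], [4, -5]]

X = C⁻¹BS⁻¹ (apply C⁻¹ on the left and S⁻¹ on the right).
C has determinant 3; C⁻¹ = [[4/3, -5, -14/3], [-1, 3, 3], [-1/3, 1, 2/3]].
det S = -4; the adjugate gives S⁻¹ = [[-1, 1/4], [1, 0]].
C⁻¹B = [[-16, -16], [12, 9], [-20, -16]].
X = (C⁻¹B)S⁻¹ = [[0, -4], [-3, 3], [4, -5]].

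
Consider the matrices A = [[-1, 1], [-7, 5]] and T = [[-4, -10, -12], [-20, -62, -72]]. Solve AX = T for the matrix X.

X = [[0, 6, 6], [-4, -4, -6]]

Since A multiplies X on the left, X = A⁻¹T.
det A = 2; the adjugate gives A⁻¹ = [[5/2, -1/2], [7/2, -1/2]].
X = A⁻¹T = [[5/2, -1/2], [7/2, -1/2]] · [[-4, -10, -12], [-20, -62, -72]] = [[0, 6, 6], [-4, -4, -6]].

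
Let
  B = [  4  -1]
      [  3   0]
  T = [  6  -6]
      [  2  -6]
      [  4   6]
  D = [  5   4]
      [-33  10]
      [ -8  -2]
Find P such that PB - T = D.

PB = D + T = [[11, -2], [-31, 4], [-4, 4]].
B is on the right of P, so right-multiply by B⁻¹: P = (D + T)B⁻¹.
B has determinant 3; B⁻¹ = [[0, 1/3], [-1, 4/3]].
P = (D + T)B⁻¹ = [[2, 1], [-4, -5], [-4, 4]].

P = [[2, 1], [-4, -5], [-4, 4]]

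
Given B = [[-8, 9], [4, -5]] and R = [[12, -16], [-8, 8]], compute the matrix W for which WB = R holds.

W = [[1, 5], [2, 2]]

Since B sits to the right of W, W = RB⁻¹.
det B = 4, so B⁻¹ = [[-5/4, -9/4], [-1, -2]].
W = RB⁻¹ = [[12, -16], [-8, 8]] · [[-5/4, -9/4], [-1, -2]] = [[1, 5], [2, 2]].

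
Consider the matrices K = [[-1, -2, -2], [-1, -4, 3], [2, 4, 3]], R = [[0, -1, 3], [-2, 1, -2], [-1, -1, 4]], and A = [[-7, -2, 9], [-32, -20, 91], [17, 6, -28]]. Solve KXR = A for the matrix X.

Isolating X: multiply by K⁻¹ from the left and R⁻¹ from the right, so X = K⁻¹AR⁻¹.
det K = -2, so K⁻¹ = [[12, 1, 7], [-9/2, -1/2, -5/2], [-2, 0, -1]].
R has determinant -1; R⁻¹ = [[-2, -1, 1], [-10, -3, 6], [-3, -1, 2]].
K⁻¹A = [[3, -2, 3], [5, 4, -16], [-3, -2, 10]].
X = (K⁻¹A)R⁻¹ = [[5, 0, -3], [-2, -1, -3], [-4, -1, 5]].

X = [[5, 0, -3], [-2, -1, -3], [-4, -1, 5]]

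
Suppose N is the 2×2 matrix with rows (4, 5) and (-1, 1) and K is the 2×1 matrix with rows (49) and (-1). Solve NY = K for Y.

N is on the left of Y, so left-multiply by N⁻¹: Y = N⁻¹K.
det N = 9; the adjugate gives N⁻¹ = [[1/9, -5/9], [1/9, 4/9]].
Y = N⁻¹K = [[1/9, -5/9], [1/9, 4/9]] · [[49], [-1]] = [[6], [5]].

Y = [[6], [5]]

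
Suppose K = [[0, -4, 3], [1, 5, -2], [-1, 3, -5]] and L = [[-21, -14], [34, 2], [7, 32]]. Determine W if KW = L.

W = [[6, -5], [6, -1], [1, -6]]

Left-multiplying both sides by K⁻¹ gives W = K⁻¹L.
det K = -4, so K⁻¹ = [[19/4, 11/4, 7/4], [-7/4, -3/4, -3/4], [-2, -1, -1]].
W = K⁻¹L = [[19/4, 11/4, 7/4], [-7/4, -3/4, -3/4], [-2, -1, -1]] · [[-21, -14], [34, 2], [7, 32]] = [[6, -5], [6, -1], [1, -6]].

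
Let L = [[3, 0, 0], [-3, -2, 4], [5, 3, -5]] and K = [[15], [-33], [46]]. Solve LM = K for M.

M = [[5], [-3], [-6]]

Left-multiplying both sides by L⁻¹ gives M = L⁻¹K.
L has determinant -6; L⁻¹ = [[1/3, 0, 0], [-5/6, 5/2, 2], [-1/6, 3/2, 1]].
M = L⁻¹K = [[1/3, 0, 0], [-5/6, 5/2, 2], [-1/6, 3/2, 1]] · [[15], [-33], [46]] = [[5], [-3], [-6]].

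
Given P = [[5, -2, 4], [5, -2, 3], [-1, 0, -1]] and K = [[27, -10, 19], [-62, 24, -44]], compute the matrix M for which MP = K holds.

Since P sits to the right of M, M = KP⁻¹.
P has determinant -2; P⁻¹ = [[-1, 1, -1], [-1, 1/2, -5/2], [1, -1, 0]].
M = KP⁻¹ = [[27, -10, 19], [-62, 24, -44]] · [[-1, 1, -1], [-1, 1/2, -5/2], [1, -1, 0]] = [[2, 3, -2], [-6, -6, 2]].

M = [[2, 3, -2], [-6, -6, 2]]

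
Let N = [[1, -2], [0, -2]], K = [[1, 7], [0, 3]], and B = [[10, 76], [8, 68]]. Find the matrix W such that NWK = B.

W = [[2, -2], [-4, -2]]

Isolating W: multiply by N⁻¹ from the left and K⁻¹ from the right, so W = N⁻¹BK⁻¹.
det N = -2; the adjugate gives N⁻¹ = [[1, -1], [0, -1/2]].
det K = 3; the adjugate gives K⁻¹ = [[1, -7/3], [0, 1/3]].
N⁻¹B = [[2, 8], [-4, -34]].
W = (N⁻¹B)K⁻¹ = [[2, -2], [-4, -2]].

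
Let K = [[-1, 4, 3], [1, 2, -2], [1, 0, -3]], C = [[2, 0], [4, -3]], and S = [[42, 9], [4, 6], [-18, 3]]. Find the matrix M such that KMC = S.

M = [[2, 2], [5, -1], [3, 1]]

Left-multiply by K⁻¹ and right-multiply by C⁻¹: M = K⁻¹SC⁻¹.
K has determinant 4; K⁻¹ = [[-3/2, 3, -7/2], [1/4, 0, 1/4], [-1/2, 1, -3/2]].
det C = -6, so C⁻¹ = [[1/2, 0], [2/3, -1/3]].
K⁻¹S = [[12, -6], [6, 3], [10, -3]].
M = (K⁻¹S)C⁻¹ = [[2, 2], [5, -1], [3, 1]].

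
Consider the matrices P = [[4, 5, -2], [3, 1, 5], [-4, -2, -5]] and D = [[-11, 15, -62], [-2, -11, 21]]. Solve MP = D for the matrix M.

Since P sits to the right of M, M = DP⁻¹.
det P = -1; the adjugate gives P⁻¹ = [[-5, -29, -27], [5, 28, 26], [2, 12, 11]].
M = DP⁻¹ = [[-11, 15, -62], [-2, -11, 21]] · [[-5, -29, -27], [5, 28, 26], [2, 12, 11]] = [[6, -5, 5], [-3, 2, -1]].

M = [[6, -5, 5], [-3, 2, -1]]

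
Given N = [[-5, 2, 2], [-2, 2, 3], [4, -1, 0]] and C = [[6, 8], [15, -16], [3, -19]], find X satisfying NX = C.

X = [[2, -6], [5, -5], [3, -6]]

Left-multiplying both sides by N⁻¹ gives X = N⁻¹C.
N has determinant -3; N⁻¹ = [[-1, 2/3, -2/3], [-4, 8/3, -11/3], [2, -1, 2]].
X = N⁻¹C = [[-1, 2/3, -2/3], [-4, 8/3, -11/3], [2, -1, 2]] · [[6, 8], [15, -16], [3, -19]] = [[2, -6], [5, -5], [3, -6]].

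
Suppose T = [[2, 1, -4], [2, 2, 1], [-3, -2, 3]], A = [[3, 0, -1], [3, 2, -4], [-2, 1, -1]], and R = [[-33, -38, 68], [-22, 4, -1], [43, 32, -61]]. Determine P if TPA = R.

P = [[0, -3, 2], [4, -1, 4], [-1, 3, 2]]

P = T⁻¹RA⁻¹ (apply T⁻¹ on the left and A⁻¹ on the right).
det T = -1; the adjugate gives T⁻¹ = [[-8, -5, -9], [9, 6, 10], [-2, -1, -2]].
A has determinant -1; A⁻¹ = [[-2, 1, -2], [-11, 5, -9], [-7, 3, -6]].
T⁻¹R = [[-13, -4, 10], [1, 2, -4], [2, 8, -13]].
P = (T⁻¹R)A⁻¹ = [[0, -3, 2], [4, -1, 4], [-1, 3, 2]].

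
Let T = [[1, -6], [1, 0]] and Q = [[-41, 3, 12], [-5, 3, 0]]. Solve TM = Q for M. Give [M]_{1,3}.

0

T is on the left of M, so left-multiply by T⁻¹: M = T⁻¹Q.
det T = 6, so T⁻¹ = [[0, 1], [-1/6, 1/6]].
M = T⁻¹Q = [[0, 1], [-1/6, 1/6]] · [[-41, 3, 12], [-5, 3, 0]] = [[-5, 3, 0], [6, 0, -2]].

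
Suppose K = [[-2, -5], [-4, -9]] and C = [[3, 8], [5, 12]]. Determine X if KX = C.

X = [[1, 6], [-1, -4]]

Left-multiplying both sides by K⁻¹ gives X = K⁻¹C.
det K = -2, so K⁻¹ = [[9/2, -5/2], [-2, 1]].
X = K⁻¹C = [[9/2, -5/2], [-2, 1]] · [[3, 8], [5, 12]] = [[1, 6], [-1, -4]].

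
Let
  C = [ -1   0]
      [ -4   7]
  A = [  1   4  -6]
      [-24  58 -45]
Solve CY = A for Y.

Left-multiplying both sides by C⁻¹ gives Y = C⁻¹A.
C has determinant -7; C⁻¹ = [[-1, 0], [-4/7, 1/7]].
Y = C⁻¹A = [[-1, 0], [-4/7, 1/7]] · [[1, 4, -6], [-24, 58, -45]] = [[-1, -4, 6], [-4, 6, -3]].

Y = [[-1, -4, 6], [-4, 6, -3]]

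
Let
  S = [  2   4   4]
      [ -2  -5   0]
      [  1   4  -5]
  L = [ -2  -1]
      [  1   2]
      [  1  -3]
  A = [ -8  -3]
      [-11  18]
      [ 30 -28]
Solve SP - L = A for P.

SP = A + L = [[-10, -4], [-10, 20], [31, -31]].
Since S multiplies P on the left, P = S⁻¹(A + L).
det S = -2, so S⁻¹ = [[-25/2, -18, -10], [5, 7, 4], [3/2, 2, 1]].
P = S⁻¹(A + L) = [[-5, 0], [4, -4], [-4, 3]].

P = [[-5, 0], [4, -4], [-4, 3]]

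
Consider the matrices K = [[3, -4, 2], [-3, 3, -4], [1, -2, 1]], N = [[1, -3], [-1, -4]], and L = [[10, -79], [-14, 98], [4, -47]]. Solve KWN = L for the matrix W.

Left-multiply by K⁻¹ and right-multiply by N⁻¹: W = K⁻¹LN⁻¹.
det K = -5, so K⁻¹ = [[1, 0, -2], [1/5, -1/5, -6/5], [-3/5, -2/5, 3/5]].
det N = -7, so N⁻¹ = [[4/7, -3/7], [-1/7, -1/7]].
K⁻¹L = [[2, 15], [0, 21], [2, -20]].
W = (K⁻¹L)N⁻¹ = [[-1, -3], [-3, -3], [4, 2]].

W = [[-1, -3], [-3, -3], [4, 2]]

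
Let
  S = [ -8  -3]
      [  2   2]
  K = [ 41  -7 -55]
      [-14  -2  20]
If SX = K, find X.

X = [[-4, 2, 5], [-3, -3, 5]]

Since S multiplies X on the left, X = S⁻¹K.
det S = -10; the adjugate gives S⁻¹ = [[-1/5, -3/10], [1/5, 4/5]].
X = S⁻¹K = [[-1/5, -3/10], [1/5, 4/5]] · [[41, -7, -55], [-14, -2, 20]] = [[-4, 2, 5], [-3, -3, 5]].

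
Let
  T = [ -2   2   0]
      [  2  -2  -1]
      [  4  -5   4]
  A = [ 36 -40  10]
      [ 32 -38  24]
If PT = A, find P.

P = [[-4, 6, 4], [-4, 0, 6]]

Since T sits to the right of P, P = AT⁻¹.
T has determinant 2; T⁻¹ = [[-13/2, -4, -1], [-6, -4, -1], [-1, -1, 0]].
P = AT⁻¹ = [[36, -40, 10], [32, -38, 24]] · [[-13/2, -4, -1], [-6, -4, -1], [-1, -1, 0]] = [[-4, 6, 4], [-4, 0, 6]].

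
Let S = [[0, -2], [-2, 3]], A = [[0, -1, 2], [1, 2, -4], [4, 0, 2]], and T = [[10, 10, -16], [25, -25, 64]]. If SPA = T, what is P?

P = [[-5, 0, -5], [3, -1, -1]]

Isolating P: multiply by S⁻¹ from the left and A⁻¹ from the right, so P = S⁻¹TA⁻¹.
det S = -4; the adjugate gives S⁻¹ = [[-3/4, -1/2], [-1/2, 0]].
A has determinant 2; A⁻¹ = [[2, 1, 0], [-9, -4, 1], [-4, -2, 1/2]].
S⁻¹T = [[-20, 5, -20], [-5, -5, 8]].
P = (S⁻¹T)A⁻¹ = [[-5, 0, -5], [3, -1, -1]].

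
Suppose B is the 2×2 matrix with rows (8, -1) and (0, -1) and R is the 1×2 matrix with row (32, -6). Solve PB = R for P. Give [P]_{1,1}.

Right-multiplying both sides by B⁻¹ gives P = RB⁻¹.
det B = -8, so B⁻¹ = [[1/8, -1/8], [0, -1]].
P = RB⁻¹ = [[32, -6]] · [[1/8, -1/8], [0, -1]] = [[4, 2]].

4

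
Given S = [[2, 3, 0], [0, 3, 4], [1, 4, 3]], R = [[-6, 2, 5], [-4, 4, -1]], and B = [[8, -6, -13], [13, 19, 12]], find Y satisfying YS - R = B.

YS = B + R = [[2, -4, -8], [9, 23, 11]].
Right-multiplying both sides by S⁻¹ gives Y = (B + R)S⁻¹.
det S = -2, so S⁻¹ = [[7/2, 9/2, -6], [-2, -3, 4], [3/2, 5/2, -3]].
Y = (B + R)S⁻¹ = [[3, 1, -4], [2, -1, 5]].

Y = [[3, 1, -4], [2, -1, 5]]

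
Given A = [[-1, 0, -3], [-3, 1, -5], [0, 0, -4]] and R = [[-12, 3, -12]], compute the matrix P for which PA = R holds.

Right-multiplying both sides by A⁻¹ gives P = RA⁻¹.
det A = 4, so A⁻¹ = [[-1, 0, 3/4], [-3, 1, 1], [0, 0, -1/4]].
P = RA⁻¹ = [[-12, 3, -12]] · [[-1, 0, 3/4], [-3, 1, 1], [0, 0, -1/4]] = [[3, 3, -3]].

P = [[3, 3, -3]]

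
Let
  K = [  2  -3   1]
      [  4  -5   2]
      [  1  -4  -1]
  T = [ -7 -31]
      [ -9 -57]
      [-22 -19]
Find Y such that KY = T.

Y = [[2, -5], [5, 5], [4, -6]]

Since K multiplies Y on the left, Y = K⁻¹T.
K has determinant -3; K⁻¹ = [[-13/3, 7/3, 1/3], [-2, 1, 0], [11/3, -5/3, -2/3]].
Y = K⁻¹T = [[-13/3, 7/3, 1/3], [-2, 1, 0], [11/3, -5/3, -2/3]] · [[-7, -31], [-9, -57], [-22, -19]] = [[2, -5], [5, 5], [4, -6]].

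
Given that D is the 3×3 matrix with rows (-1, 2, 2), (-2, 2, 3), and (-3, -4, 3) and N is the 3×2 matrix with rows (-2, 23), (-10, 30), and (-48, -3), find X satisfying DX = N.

Left-multiplying both sides by D⁻¹ gives X = D⁻¹N.
D has determinant 4; D⁻¹ = [[9/2, -7/2, 1/2], [-3/4, 3/4, -1/4], [7/2, -5/2, 1/2]].
X = D⁻¹N = [[9/2, -7/2, 1/2], [-3/4, 3/4, -1/4], [7/2, -5/2, 1/2]] · [[-2, 23], [-10, 30], [-48, -3]] = [[2, -3], [6, 6], [-6, 4]].

X = [[2, -3], [6, 6], [-6, 4]]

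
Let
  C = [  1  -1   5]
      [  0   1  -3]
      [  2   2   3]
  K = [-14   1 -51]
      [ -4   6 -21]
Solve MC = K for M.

C is on the right of M, so right-multiply by C⁻¹: M = KC⁻¹.
det C = 5; the adjugate gives C⁻¹ = [[9/5, 13/5, -2/5], [-6/5, -7/5, 3/5], [-2/5, -4/5, 1/5]].
M = KC⁻¹ = [[-14, 1, -51], [-4, 6, -21]] · [[9/5, 13/5, -2/5], [-6/5, -7/5, 3/5], [-2/5, -4/5, 1/5]] = [[-6, 3, -4], [-6, -2, 1]].

M = [[-6, 3, -4], [-6, -2, 1]]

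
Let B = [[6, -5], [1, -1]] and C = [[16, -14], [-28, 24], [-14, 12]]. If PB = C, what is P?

Right-multiplying both sides by B⁻¹ gives P = CB⁻¹.
det B = -1, so B⁻¹ = [[1, -5], [1, -6]].
P = CB⁻¹ = [[16, -14], [-28, 24], [-14, 12]] · [[1, -5], [1, -6]] = [[2, 4], [-4, -4], [-2, -2]].

P = [[2, 4], [-4, -4], [-2, -2]]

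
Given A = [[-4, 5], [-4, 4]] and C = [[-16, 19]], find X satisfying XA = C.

X = [[3, 1]]

A is on the right of X, so right-multiply by A⁻¹: X = CA⁻¹.
A has determinant 4; A⁻¹ = [[1, -5/4], [1, -1]].
X = CA⁻¹ = [[-16, 19]] · [[1, -5/4], [1, -1]] = [[3, 1]].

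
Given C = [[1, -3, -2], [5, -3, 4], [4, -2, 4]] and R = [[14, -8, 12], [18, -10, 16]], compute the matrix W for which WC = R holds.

C is on the right of W, so right-multiply by C⁻¹: W = RC⁻¹.
C has determinant 4; C⁻¹ = [[-1, 4, -9/2], [-1, 3, -7/2], [1/2, -5/2, 3]].
W = RC⁻¹ = [[14, -8, 12], [18, -10, 16]] · [[-1, 4, -9/2], [-1, 3, -7/2], [1/2, -5/2, 3]] = [[0, 2, 1], [0, 2, 2]].

W = [[0, 2, 1], [0, 2, 2]]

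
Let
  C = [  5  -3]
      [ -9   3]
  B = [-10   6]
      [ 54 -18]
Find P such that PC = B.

P = [[-2, 0], [0, -6]]

Right-multiplying both sides by C⁻¹ gives P = BC⁻¹.
C has determinant -12; C⁻¹ = [[-1/4, -1/4], [-3/4, -5/12]].
P = BC⁻¹ = [[-10, 6], [54, -18]] · [[-1/4, -1/4], [-3/4, -5/12]] = [[-2, 0], [0, -6]].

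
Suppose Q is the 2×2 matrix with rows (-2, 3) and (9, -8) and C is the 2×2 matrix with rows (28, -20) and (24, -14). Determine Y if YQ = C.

Y = [[4, 4], [6, 4]]

Right-multiplying both sides by Q⁻¹ gives Y = CQ⁻¹.
Q has determinant -11; Q⁻¹ = [[8/11, 3/11], [9/11, 2/11]].
Y = CQ⁻¹ = [[28, -20], [24, -14]] · [[8/11, 3/11], [9/11, 2/11]] = [[4, 4], [6, 4]].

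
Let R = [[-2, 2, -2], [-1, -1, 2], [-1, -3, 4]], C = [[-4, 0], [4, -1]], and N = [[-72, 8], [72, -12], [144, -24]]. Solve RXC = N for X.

X = [[-2, -2], [-2, -2], [-5, 4]]

Isolating X: multiply by R⁻¹ from the left and C⁻¹ from the right, so X = R⁻¹NC⁻¹.
R has determinant -4; R⁻¹ = [[-1/2, 1/2, -1/2], [-1/2, 5/2, -3/2], [-1/2, 2, -1]].
det C = 4, so C⁻¹ = [[-1/4, 0], [-1, -1]].
R⁻¹N = [[0, 2], [0, 2], [36, -4]].
X = (R⁻¹N)C⁻¹ = [[-2, -2], [-2, -2], [-5, 4]].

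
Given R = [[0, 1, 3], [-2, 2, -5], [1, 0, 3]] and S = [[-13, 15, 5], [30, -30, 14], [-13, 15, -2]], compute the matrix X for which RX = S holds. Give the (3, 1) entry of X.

Left-multiplying both sides by R⁻¹ gives X = R⁻¹S.
R has determinant -5; R⁻¹ = [[-6/5, 3/5, 11/5], [-1/5, 3/5, 6/5], [2/5, -1/5, -2/5]].
X = R⁻¹S = [[-6/5, 3/5, 11/5], [-1/5, 3/5, 6/5], [2/5, -1/5, -2/5]] · [[-13, 15, 5], [30, -30, 14], [-13, 15, -2]] = [[5, -3, -2], [5, -3, 5], [-6, 6, 0]].

-6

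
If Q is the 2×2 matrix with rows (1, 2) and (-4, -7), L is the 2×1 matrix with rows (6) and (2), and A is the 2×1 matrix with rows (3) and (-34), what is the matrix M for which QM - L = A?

M = [[1], [4]]

QM = A + L = [[9], [-32]].
Q is on the left of M, so left-multiply by Q⁻¹: M = Q⁻¹(A + L).
Q has determinant 1; Q⁻¹ = [[-7, -2], [4, 1]].
M = Q⁻¹(A + L) = [[1], [4]].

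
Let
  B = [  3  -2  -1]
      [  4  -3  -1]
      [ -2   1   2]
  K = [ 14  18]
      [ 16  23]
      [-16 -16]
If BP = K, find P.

B is on the left of P, so left-multiply by B⁻¹: P = B⁻¹K.
det B = -1, so B⁻¹ = [[5, -3, 1], [6, -4, 1], [2, -1, 1]].
P = B⁻¹K = [[5, -3, 1], [6, -4, 1], [2, -1, 1]] · [[14, 18], [16, 23], [-16, -16]] = [[6, 5], [4, 0], [-4, -3]].

P = [[6, 5], [4, 0], [-4, -3]]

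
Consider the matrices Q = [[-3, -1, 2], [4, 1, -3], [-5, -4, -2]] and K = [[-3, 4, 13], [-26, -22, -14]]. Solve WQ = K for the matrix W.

Q is on the right of W, so right-multiply by Q⁻¹: W = KQ⁻¹.
det Q = -3; the adjugate gives Q⁻¹ = [[14/3, 10/3, -1/3], [-23/3, -16/3, 1/3], [11/3, 7/3, -1/3]].
W = KQ⁻¹ = [[-3, 4, 13], [-26, -22, -14]] · [[14/3, 10/3, -1/3], [-23/3, -16/3, 1/3], [11/3, 7/3, -1/3]] = [[3, -1, -2], [-4, -2, 6]].

W = [[3, -1, -2], [-4, -2, 6]]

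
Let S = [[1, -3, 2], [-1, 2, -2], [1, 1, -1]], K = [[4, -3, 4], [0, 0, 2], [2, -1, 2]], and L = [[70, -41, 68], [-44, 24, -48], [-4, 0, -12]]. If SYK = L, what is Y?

Left-multiply by S⁻¹ and right-multiply by K⁻¹: Y = S⁻¹LK⁻¹.
det S = 3; the adjugate gives S⁻¹ = [[0, -1/3, 2/3], [-1, -1, 0], [-1, -4/3, -1/3]].
det K = -4, so K⁻¹ = [[-1/2, -1/2, 3/2], [-1, 0, 2], [0, 1/2, 0]].
S⁻¹L = [[12, -8, 8], [-26, 17, -20], [-10, 9, 0]].
Y = (S⁻¹L)K⁻¹ = [[2, -2, 2], [-4, 3, -5], [-4, 5, 3]].

Y = [[2, -2, 2], [-4, 3, -5], [-4, 5, 3]]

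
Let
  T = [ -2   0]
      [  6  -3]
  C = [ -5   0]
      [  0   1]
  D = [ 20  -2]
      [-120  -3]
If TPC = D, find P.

P = [[2, 1], [-4, 3]]

Left-multiply by T⁻¹ and right-multiply by C⁻¹: P = T⁻¹DC⁻¹.
T has determinant 6; T⁻¹ = [[-1/2, 0], [-1, -1/3]].
det C = -5; the adjugate gives C⁻¹ = [[-1/5, 0], [0, 1]].
T⁻¹D = [[-10, 1], [20, 3]].
P = (T⁻¹D)C⁻¹ = [[2, 1], [-4, 3]].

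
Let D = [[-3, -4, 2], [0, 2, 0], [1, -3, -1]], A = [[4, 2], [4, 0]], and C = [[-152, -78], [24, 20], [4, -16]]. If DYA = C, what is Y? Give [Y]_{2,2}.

Y = D⁻¹CA⁻¹ (apply D⁻¹ on the left and A⁻¹ on the right).
det D = 2, so D⁻¹ = [[-1, -5, -2], [0, 1/2, 0], [-1, -13/2, -3]].
A has determinant -8; A⁻¹ = [[0, 1/4], [1/2, -1/2]].
D⁻¹C = [[24, 10], [12, 10], [-16, -4]].
Y = (D⁻¹C)A⁻¹ = [[5, 1], [5, -2], [-2, -2]].

-2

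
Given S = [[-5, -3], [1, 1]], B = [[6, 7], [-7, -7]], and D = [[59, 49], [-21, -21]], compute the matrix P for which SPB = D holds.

P = [[5, 4], [-5, -1]]

Left-multiply by S⁻¹ and right-multiply by B⁻¹: P = S⁻¹DB⁻¹.
S has determinant -2; S⁻¹ = [[-1/2, -3/2], [1/2, 5/2]].
B has determinant 7; B⁻¹ = [[-1, -1], [1, 6/7]].
S⁻¹D = [[2, 7], [-23, -28]].
P = (S⁻¹D)B⁻¹ = [[5, 4], [-5, -1]].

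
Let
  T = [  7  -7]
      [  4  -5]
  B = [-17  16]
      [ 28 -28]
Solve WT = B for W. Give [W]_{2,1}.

T is on the right of W, so right-multiply by T⁻¹: W = BT⁻¹.
det T = -7, so T⁻¹ = [[5/7, -1], [4/7, -1]].
W = BT⁻¹ = [[-17, 16], [28, -28]] · [[5/7, -1], [4/7, -1]] = [[-3, 1], [4, 0]].

4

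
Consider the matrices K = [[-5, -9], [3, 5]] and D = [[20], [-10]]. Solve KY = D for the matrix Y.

Y = [[5], [-5]]

Left-multiplying both sides by K⁻¹ gives Y = K⁻¹D.
K has determinant 2; K⁻¹ = [[5/2, 9/2], [-3/2, -5/2]].
Y = K⁻¹D = [[5/2, 9/2], [-3/2, -5/2]] · [[20], [-10]] = [[5], [-5]].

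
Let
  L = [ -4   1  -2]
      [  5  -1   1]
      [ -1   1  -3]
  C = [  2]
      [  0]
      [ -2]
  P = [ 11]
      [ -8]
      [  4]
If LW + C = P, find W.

W = [[-2], [-5], [-3]]

LW = P − C = [[9], [-8], [6]].
Left-multiplying both sides by L⁻¹ gives W = L⁻¹(P − C).
L has determinant -2; L⁻¹ = [[-1, -1/2, 1/2], [-7, -5, 3], [-2, -3/2, 1/2]].
W = L⁻¹(P − C) = [[-2], [-5], [-3]].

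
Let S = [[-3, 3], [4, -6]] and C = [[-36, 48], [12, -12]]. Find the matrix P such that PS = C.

P = [[4, -6], [-4, 0]]

Right-multiplying both sides by S⁻¹ gives P = CS⁻¹.
S has determinant 6; S⁻¹ = [[-1, -1/2], [-2/3, -1/2]].
P = CS⁻¹ = [[-36, 48], [12, -12]] · [[-1, -1/2], [-2/3, -1/2]] = [[4, -6], [-4, 0]].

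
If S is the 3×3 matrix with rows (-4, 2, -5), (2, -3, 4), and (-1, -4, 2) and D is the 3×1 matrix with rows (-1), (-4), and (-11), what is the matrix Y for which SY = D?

Left-multiplying both sides by S⁻¹ gives Y = S⁻¹D.
S has determinant -1; S⁻¹ = [[-10, -16, 7], [8, 13, -6], [11, 18, -8]].
Y = S⁻¹D = [[-10, -16, 7], [8, 13, -6], [11, 18, -8]] · [[-1], [-4], [-11]] = [[-3], [6], [5]].

Y = [[-3], [6], [5]]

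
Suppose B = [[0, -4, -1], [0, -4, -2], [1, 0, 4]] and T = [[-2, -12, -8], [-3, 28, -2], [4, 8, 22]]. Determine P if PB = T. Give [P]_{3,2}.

-4

B is on the right of P, so right-multiply by B⁻¹: P = TB⁻¹.
det B = 4; the adjugate gives B⁻¹ = [[-4, 4, 1], [-1/2, 1/4, 0], [1, -1, 0]].
P = TB⁻¹ = [[-2, -12, -8], [-3, 28, -2], [4, 8, 22]] · [[-4, 4, 1], [-1/2, 1/4, 0], [1, -1, 0]] = [[6, -3, -2], [-4, -3, -3], [2, -4, 4]].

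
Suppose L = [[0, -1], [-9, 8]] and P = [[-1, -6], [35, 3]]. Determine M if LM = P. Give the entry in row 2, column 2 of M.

Since L multiplies M on the left, M = L⁻¹P.
L has determinant -9; L⁻¹ = [[-8/9, -1/9], [-1, 0]].
M = L⁻¹P = [[-8/9, -1/9], [-1, 0]] · [[-1, -6], [35, 3]] = [[-3, 5], [1, 6]].

6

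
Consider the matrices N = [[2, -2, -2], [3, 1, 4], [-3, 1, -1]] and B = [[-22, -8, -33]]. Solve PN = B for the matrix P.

Since N sits to the right of P, P = BN⁻¹.
det N = -4; the adjugate gives N⁻¹ = [[5/4, 1, 3/2], [9/4, 2, 7/2], [-3/2, -1, -2]].
P = BN⁻¹ = [[-22, -8, -33]] · [[5/4, 1, 3/2], [9/4, 2, 7/2], [-3/2, -1, -2]] = [[4, -5, 5]].

P = [[4, -5, 5]]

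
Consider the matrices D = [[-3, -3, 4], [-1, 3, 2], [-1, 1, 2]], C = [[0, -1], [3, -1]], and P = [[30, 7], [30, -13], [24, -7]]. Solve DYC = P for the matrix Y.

Y = [[5, 1], [2, 1], [1, 4]]

Left-multiply by D⁻¹ and right-multiply by C⁻¹: Y = D⁻¹PC⁻¹.
det D = -4; the adjugate gives D⁻¹ = [[-1, -5/2, 9/2], [0, 1/2, -1/2], [-1/2, -3/2, 3]].
C has determinant 3; C⁻¹ = [[-1/3, 1/3], [-1, 0]].
D⁻¹P = [[3, -6], [3, -3], [12, -5]].
Y = (D⁻¹P)C⁻¹ = [[5, 1], [2, 1], [1, 4]].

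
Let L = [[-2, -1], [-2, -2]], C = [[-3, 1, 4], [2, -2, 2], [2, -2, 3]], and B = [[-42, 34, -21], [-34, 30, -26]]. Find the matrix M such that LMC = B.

M = [[-3, 4, 4], [2, 0, -1]]

M = L⁻¹BC⁻¹ (apply L⁻¹ on the left and C⁻¹ on the right).
det L = 2, so L⁻¹ = [[-1, 1/2], [1, -1]].
det C = 4, so C⁻¹ = [[-1/2, -11/4, 5/2], [-1/2, -17/4, 7/2], [0, -1, 1]].
L⁻¹B = [[25, -19, 8], [-8, 4, 5]].
M = (L⁻¹B)C⁻¹ = [[-3, 4, 4], [2, 0, -1]].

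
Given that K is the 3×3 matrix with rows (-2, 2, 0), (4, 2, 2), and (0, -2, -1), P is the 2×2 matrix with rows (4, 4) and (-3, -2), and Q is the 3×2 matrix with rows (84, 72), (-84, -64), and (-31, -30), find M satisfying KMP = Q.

M = [[-4, 5], [2, -1], [3, 1]]

Left-multiply by K⁻¹ and right-multiply by P⁻¹: M = K⁻¹QP⁻¹.
det K = 4, so K⁻¹ = [[1/2, 1/2, 1], [1, 1/2, 1], [-2, -1, -3]].
det P = 4, so P⁻¹ = [[-1/2, -1], [3/4, 1]].
K⁻¹Q = [[-31, -26], [11, 10], [9, 10]].
M = (K⁻¹Q)P⁻¹ = [[-4, 5], [2, -1], [3, 1]].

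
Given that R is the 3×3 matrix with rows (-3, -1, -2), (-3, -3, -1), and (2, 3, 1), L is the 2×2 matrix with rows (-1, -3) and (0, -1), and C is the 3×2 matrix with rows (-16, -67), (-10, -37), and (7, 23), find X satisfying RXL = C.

X = R⁻¹CL⁻¹ (apply R⁻¹ on the left and L⁻¹ on the right).
R has determinant 5; R⁻¹ = [[0, -1, -1], [1/5, 1/5, 3/5], [-3/5, 7/5, 6/5]].
det L = 1, so L⁻¹ = [[-1, 3], [0, -1]].
R⁻¹C = [[3, 14], [-1, -7], [4, 16]].
X = (R⁻¹C)L⁻¹ = [[-3, -5], [1, 4], [-4, -4]].

X = [[-3, -5], [1, 4], [-4, -4]]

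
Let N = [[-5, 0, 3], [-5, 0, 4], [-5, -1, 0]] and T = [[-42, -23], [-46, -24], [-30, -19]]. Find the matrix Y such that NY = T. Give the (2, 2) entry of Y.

-1

Left-multiplying both sides by N⁻¹ gives Y = N⁻¹T.
det N = -5, so N⁻¹ = [[-4/5, 3/5, 0], [4, -3, -1], [-1, 1, 0]].
Y = N⁻¹T = [[-4/5, 3/5, 0], [4, -3, -1], [-1, 1, 0]] · [[-42, -23], [-46, -24], [-30, -19]] = [[6, 4], [0, -1], [-4, -1]].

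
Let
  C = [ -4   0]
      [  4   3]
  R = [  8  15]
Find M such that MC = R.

M = [[3, 5]]

Right-multiplying both sides by C⁻¹ gives M = RC⁻¹.
C has determinant -12; C⁻¹ = [[-1/4, 0], [1/3, 1/3]].
M = RC⁻¹ = [[8, 15]] · [[-1/4, 0], [1/3, 1/3]] = [[3, 5]].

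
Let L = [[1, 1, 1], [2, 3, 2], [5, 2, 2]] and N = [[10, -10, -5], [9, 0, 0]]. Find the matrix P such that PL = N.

P = [[-5, -5, 5], [-6, 0, 3]]

L is on the right of P, so right-multiply by L⁻¹: P = NL⁻¹.
det L = -3; the adjugate gives L⁻¹ = [[-2/3, 0, 1/3], [-2, 1, 0], [11/3, -1, -1/3]].
P = NL⁻¹ = [[10, -10, -5], [9, 0, 0]] · [[-2/3, 0, 1/3], [-2, 1, 0], [11/3, -1, -1/3]] = [[-5, -5, 5], [-6, 0, 3]].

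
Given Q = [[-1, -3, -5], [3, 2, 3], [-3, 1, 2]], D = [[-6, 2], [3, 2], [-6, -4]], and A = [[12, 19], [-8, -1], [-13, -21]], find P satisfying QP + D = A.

QP = A − D = [[18, 17], [-11, -3], [-7, -17]].
Left-multiplying both sides by Q⁻¹ gives P = Q⁻¹(A − D).
det Q = -1; the adjugate gives Q⁻¹ = [[-1, -1, -1], [15, 17, 12], [-9, -10, -7]].
P = Q⁻¹(A − D) = [[0, 3], [-1, 0], [-3, -4]].

P = [[0, 3], [-1, 0], [-3, -4]]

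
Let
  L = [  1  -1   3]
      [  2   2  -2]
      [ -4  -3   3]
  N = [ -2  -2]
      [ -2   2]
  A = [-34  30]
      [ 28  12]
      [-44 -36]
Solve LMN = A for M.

Left-multiply by L⁻¹ and right-multiply by N⁻¹: M = L⁻¹AN⁻¹.
det L = 4, so L⁻¹ = [[0, -3/2, -1], [1/2, 15/4, 2], [1/2, 7/4, 1]].
N has determinant -8; N⁻¹ = [[-1/4, -1/4], [-1/4, 1/4]].
L⁻¹A = [[2, 18], [0, -12], [-12, 0]].
M = (L⁻¹A)N⁻¹ = [[-5, 4], [3, -3], [3, 3]].

M = [[-5, 4], [3, -3], [3, 3]]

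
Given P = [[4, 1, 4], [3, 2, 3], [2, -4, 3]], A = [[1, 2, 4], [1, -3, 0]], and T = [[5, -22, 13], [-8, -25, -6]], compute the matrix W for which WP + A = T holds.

W = [[0, -2, 5], [0, -5, 3]]

WP = T − A = [[4, -24, 9], [-9, -22, -6]].
Right-multiplying both sides by P⁻¹ gives W = (T − A)P⁻¹.
det P = 5; the adjugate gives P⁻¹ = [[18/5, -19/5, -1], [-3/5, 4/5, 0], [-16/5, 18/5, 1]].
W = (T − A)P⁻¹ = [[0, -2, 5], [0, -5, 3]].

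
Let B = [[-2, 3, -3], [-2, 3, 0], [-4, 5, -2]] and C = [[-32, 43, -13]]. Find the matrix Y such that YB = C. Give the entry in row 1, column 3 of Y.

5

Since B sits to the right of Y, Y = CB⁻¹.
B has determinant -6; B⁻¹ = [[1, 3/2, -3/2], [2/3, 4/3, -1], [-1/3, 1/3, 0]].
Y = CB⁻¹ = [[-32, 43, -13]] · [[1, 3/2, -3/2], [2/3, 4/3, -1], [-1/3, 1/3, 0]] = [[1, 5, 5]].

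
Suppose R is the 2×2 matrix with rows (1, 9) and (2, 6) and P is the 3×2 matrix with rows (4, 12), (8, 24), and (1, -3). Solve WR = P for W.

R is on the right of W, so right-multiply by R⁻¹: W = PR⁻¹.
det R = -12; the adjugate gives R⁻¹ = [[-1/2, 3/4], [1/6, -1/12]].
W = PR⁻¹ = [[4, 12], [8, 24], [1, -3]] · [[-1/2, 3/4], [1/6, -1/12]] = [[0, 2], [0, 4], [-1, 1]].

W = [[0, 2], [0, 4], [-1, 1]]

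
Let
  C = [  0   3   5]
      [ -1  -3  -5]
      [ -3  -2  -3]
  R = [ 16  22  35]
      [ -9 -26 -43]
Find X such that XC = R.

X = [[3, -1, -5], [-2, 6, 1]]

C is on the right of X, so right-multiply by C⁻¹: X = RC⁻¹.
det C = 1; the adjugate gives C⁻¹ = [[-1, -1, 0], [12, 15, -5], [-7, -9, 3]].
X = RC⁻¹ = [[16, 22, 35], [-9, -26, -43]] · [[-1, -1, 0], [12, 15, -5], [-7, -9, 3]] = [[3, -1, -5], [-2, 6, 1]].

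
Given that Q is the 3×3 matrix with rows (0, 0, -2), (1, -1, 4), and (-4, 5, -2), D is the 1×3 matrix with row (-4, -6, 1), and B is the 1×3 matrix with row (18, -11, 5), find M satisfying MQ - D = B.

MQ = B + D = [[14, -17, 6]].
Q is on the right of M, so right-multiply by Q⁻¹: M = (B + D)Q⁻¹.
Q has determinant -2; Q⁻¹ = [[9, 5, 1], [7, 4, 1], [-1/2, 0, 0]].
M = (B + D)Q⁻¹ = [[4, 2, -3]].

M = [[4, 2, -3]]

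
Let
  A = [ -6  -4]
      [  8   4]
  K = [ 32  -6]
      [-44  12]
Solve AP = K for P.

A is on the left of P, so left-multiply by A⁻¹: P = A⁻¹K.
det A = 8, so A⁻¹ = [[1/2, 1/2], [-1, -3/4]].
P = A⁻¹K = [[1/2, 1/2], [-1, -3/4]] · [[32, -6], [-44, 12]] = [[-6, 3], [1, -3]].

P = [[-6, 3], [1, -3]]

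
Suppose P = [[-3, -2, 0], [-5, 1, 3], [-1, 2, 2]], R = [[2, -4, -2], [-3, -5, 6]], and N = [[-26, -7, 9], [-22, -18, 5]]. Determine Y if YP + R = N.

Y = [[4, 3, 1], [3, 3, -5]]

YP = N − R = [[-28, -3, 11], [-19, -13, -1]].
P is on the right of Y, so right-multiply by P⁻¹: Y = (N − R)P⁻¹.
P has determinant -2; P⁻¹ = [[2, -2, 3], [-7/2, 3, -9/2], [9/2, -4, 13/2]].
Y = (N − R)P⁻¹ = [[4, 3, 1], [3, 3, -5]].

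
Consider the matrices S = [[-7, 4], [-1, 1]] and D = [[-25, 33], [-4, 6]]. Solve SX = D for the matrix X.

Left-multiplying both sides by S⁻¹ gives X = S⁻¹D.
det S = -3, so S⁻¹ = [[-1/3, 4/3], [-1/3, 7/3]].
X = S⁻¹D = [[-1/3, 4/3], [-1/3, 7/3]] · [[-25, 33], [-4, 6]] = [[3, -3], [-1, 3]].

X = [[3, -3], [-1, 3]]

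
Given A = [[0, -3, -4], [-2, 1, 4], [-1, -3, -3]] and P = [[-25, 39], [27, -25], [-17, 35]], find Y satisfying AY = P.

A is on the left of Y, so left-multiply by A⁻¹: Y = A⁻¹P.
det A = 2; the adjugate gives A⁻¹ = [[9/2, 3/2, -4], [-5, -2, 4], [7/2, 3/2, -3]].
Y = A⁻¹P = [[9/2, 3/2, -4], [-5, -2, 4], [7/2, 3/2, -3]] · [[-25, 39], [27, -25], [-17, 35]] = [[-4, -2], [3, -5], [4, -6]].

Y = [[-4, -2], [3, -5], [4, -6]]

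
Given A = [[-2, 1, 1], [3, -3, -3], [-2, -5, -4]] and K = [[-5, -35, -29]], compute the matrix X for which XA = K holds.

X = [[-2, 1, 6]]

Since A sits to the right of X, X = KA⁻¹.
A has determinant 3; A⁻¹ = [[-1, -1/3, 0], [6, 10/3, -1], [-7, -4, 1]].
X = KA⁻¹ = [[-5, -35, -29]] · [[-1, -1/3, 0], [6, 10/3, -1], [-7, -4, 1]] = [[-2, 1, 6]].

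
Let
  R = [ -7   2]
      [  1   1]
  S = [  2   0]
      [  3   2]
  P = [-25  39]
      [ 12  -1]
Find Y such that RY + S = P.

RY = P − S = [[-27, 39], [9, -3]].
Left-multiplying both sides by R⁻¹ gives Y = R⁻¹(P − S).
R has determinant -9; R⁻¹ = [[-1/9, 2/9], [1/9, 7/9]].
Y = R⁻¹(P − S) = [[5, -5], [4, 2]].

Y = [[5, -5], [4, 2]]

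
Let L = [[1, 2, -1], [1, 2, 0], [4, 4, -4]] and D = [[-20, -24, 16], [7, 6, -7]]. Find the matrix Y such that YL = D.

L is on the right of Y, so right-multiply by L⁻¹: Y = DL⁻¹.
L has determinant 4; L⁻¹ = [[-2, 1, 1/2], [1, 0, -1/4], [-1, 1, 0]].
Y = DL⁻¹ = [[-20, -24, 16], [7, 6, -7]] · [[-2, 1, 1/2], [1, 0, -1/4], [-1, 1, 0]] = [[0, -4, -4], [-1, 0, 2]].

Y = [[0, -4, -4], [-1, 0, 2]]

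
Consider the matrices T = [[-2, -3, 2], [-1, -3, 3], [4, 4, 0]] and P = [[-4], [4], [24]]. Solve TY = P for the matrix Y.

T is on the left of Y, so left-multiply by T⁻¹: Y = T⁻¹P.
det T = 4; the adjugate gives T⁻¹ = [[-3, 2, -3/4], [3, -2, 1], [2, -1, 3/4]].
Y = T⁻¹P = [[-3, 2, -3/4], [3, -2, 1], [2, -1, 3/4]] · [[-4], [4], [24]] = [[2], [4], [6]].

Y = [[2], [4], [6]]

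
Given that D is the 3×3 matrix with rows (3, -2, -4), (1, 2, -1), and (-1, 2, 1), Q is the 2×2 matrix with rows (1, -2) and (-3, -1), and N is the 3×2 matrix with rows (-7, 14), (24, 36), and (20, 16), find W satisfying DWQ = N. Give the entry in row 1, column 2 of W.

W = D⁻¹NQ⁻¹ (apply D⁻¹ on the left and Q⁻¹ on the right).
D has determinant -4; D⁻¹ = [[-1, 3/2, -5/2], [0, 1/4, 1/4], [-1, 1, -2]].
Q has determinant -7; Q⁻¹ = [[1/7, -2/7], [-3/7, -1/7]].
D⁻¹N = [[-7, 0], [11, 13], [-9, -10]].
W = (D⁻¹N)Q⁻¹ = [[-1, 2], [-4, -5], [3, 4]].

2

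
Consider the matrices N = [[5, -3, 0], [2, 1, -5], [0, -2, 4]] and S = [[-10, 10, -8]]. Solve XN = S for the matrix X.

X = [[-2, 0, -2]]

N is on the right of X, so right-multiply by N⁻¹: X = SN⁻¹.
N has determinant -6; N⁻¹ = [[1, -2, -5/2], [4/3, -10/3, -25/6], [2/3, -5/3, -11/6]].
X = SN⁻¹ = [[-10, 10, -8]] · [[1, -2, -5/2], [4/3, -10/3, -25/6], [2/3, -5/3, -11/6]] = [[-2, 0, -2]].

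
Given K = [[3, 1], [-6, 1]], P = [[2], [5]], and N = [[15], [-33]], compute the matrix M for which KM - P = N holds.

M = [[5], [2]]

KM = N + P = [[17], [-28]].
Left-multiplying both sides by K⁻¹ gives M = K⁻¹(N + P).
det K = 9; the adjugate gives K⁻¹ = [[1/9, -1/9], [2/3, 1/3]].
M = K⁻¹(N + P) = [[5], [2]].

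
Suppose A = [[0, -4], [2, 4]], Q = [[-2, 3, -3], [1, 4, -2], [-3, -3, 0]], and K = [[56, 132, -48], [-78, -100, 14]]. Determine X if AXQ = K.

Isolating X: multiply by A⁻¹ from the left and Q⁻¹ from the right, so X = A⁻¹KQ⁻¹.
A has determinant 8; A⁻¹ = [[1/2, 1/2], [-1/4, 0]].
Q has determinant 3; Q⁻¹ = [[-2, 3, 2], [2, -3, -7/3], [3, -5, -11/3]].
A⁻¹K = [[-11, 16, -17], [-14, -33, 12]].
X = (A⁻¹K)Q⁻¹ = [[3, 4, 3], [-2, -3, 5]].

X = [[3, 4, 3], [-2, -3, 5]]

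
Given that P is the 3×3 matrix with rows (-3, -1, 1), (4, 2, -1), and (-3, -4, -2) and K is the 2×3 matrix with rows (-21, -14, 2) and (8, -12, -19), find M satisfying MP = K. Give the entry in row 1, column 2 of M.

-6

Since P sits to the right of M, M = KP⁻¹.
P has determinant 3; P⁻¹ = [[-8/3, -2, -1/3], [11/3, 3, 1/3], [-10/3, -3, -2/3]].
M = KP⁻¹ = [[-21, -14, 2], [8, -12, -19]] · [[-8/3, -2, -1/3], [11/3, 3, 1/3], [-10/3, -3, -2/3]] = [[-2, -6, 1], [-2, 5, 6]].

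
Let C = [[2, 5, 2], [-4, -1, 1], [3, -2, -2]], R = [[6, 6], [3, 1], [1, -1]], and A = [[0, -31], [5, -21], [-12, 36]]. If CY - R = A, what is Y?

Y = [[-1, 5], [0, -5], [4, -5]]

CY = A + R = [[6, -25], [8, -20], [-11, 35]].
Left-multiplying both sides by C⁻¹ gives Y = C⁻¹(A + R).
det C = 5; the adjugate gives C⁻¹ = [[4/5, 6/5, 7/5], [-1, -2, -2], [11/5, 19/5, 18/5]].
Y = C⁻¹(A + R) = [[-1, 5], [0, -5], [4, -5]].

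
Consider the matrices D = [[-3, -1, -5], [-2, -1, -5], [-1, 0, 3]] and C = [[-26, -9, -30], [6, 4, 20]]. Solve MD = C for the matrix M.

Since D sits to the right of M, M = CD⁻¹.
det D = 3; the adjugate gives D⁻¹ = [[-1, 1, 0], [11/3, -14/3, -5/3], [-1/3, 1/3, 1/3]].
M = CD⁻¹ = [[-26, -9, -30], [6, 4, 20]] · [[-1, 1, 0], [11/3, -14/3, -5/3], [-1/3, 1/3, 1/3]] = [[3, 6, 5], [2, -6, 0]].

M = [[3, 6, 5], [2, -6, 0]]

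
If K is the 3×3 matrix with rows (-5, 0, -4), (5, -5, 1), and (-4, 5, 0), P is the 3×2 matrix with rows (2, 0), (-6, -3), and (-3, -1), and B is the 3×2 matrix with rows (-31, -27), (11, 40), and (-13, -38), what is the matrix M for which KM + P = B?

KM = B − P = [[-33, -27], [17, 43], [-10, -37]].
Left-multiplying both sides by K⁻¹ gives M = K⁻¹(B − P).
K has determinant 5; K⁻¹ = [[-1, -4, -4], [-4/5, -16/5, -3], [1, 5, 5]].
M = K⁻¹(B − P) = [[5, 3], [2, -5], [2, 3]].

M = [[5, 3], [2, -5], [2, 3]]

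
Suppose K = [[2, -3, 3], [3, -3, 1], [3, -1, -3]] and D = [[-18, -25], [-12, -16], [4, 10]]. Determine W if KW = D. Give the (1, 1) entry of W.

-6

K is on the left of W, so left-multiply by K⁻¹: W = K⁻¹D.
K has determinant 2; K⁻¹ = [[5, -6, 3], [6, -15/2, 7/2], [3, -7/2, 3/2]].
W = K⁻¹D = [[5, -6, 3], [6, -15/2, 7/2], [3, -7/2, 3/2]] · [[-18, -25], [-12, -16], [4, 10]] = [[-6, 1], [-4, 5], [-6, -4]].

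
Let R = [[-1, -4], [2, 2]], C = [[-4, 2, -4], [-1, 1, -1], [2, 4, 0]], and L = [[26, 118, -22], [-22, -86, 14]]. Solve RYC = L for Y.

Y = [[0, -2, -4], [0, -5, -5]]

Left-multiply by R⁻¹ and right-multiply by C⁻¹: Y = R⁻¹LC⁻¹.
det R = 6; the adjugate gives R⁻¹ = [[1/3, 2/3], [-1/3, -1/6]].
C has determinant 4; C⁻¹ = [[1, -4, 1/2], [-1/2, 2, 0], [-3/2, 5, -1/2]].
R⁻¹L = [[-6, -18, 2], [-5, -25, 5]].
Y = (R⁻¹L)C⁻¹ = [[0, -2, -4], [0, -5, -5]].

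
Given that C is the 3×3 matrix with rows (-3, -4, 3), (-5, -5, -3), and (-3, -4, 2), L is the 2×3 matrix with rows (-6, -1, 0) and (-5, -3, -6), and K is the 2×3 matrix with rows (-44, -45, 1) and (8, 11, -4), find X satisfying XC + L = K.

X = [[1, 4, 5], [-2, -2, 1]]

XC = K − L = [[-38, -44, 1], [13, 14, 2]].
C is on the right of X, so right-multiply by C⁻¹: X = (K − L)C⁻¹.
C has determinant 5; C⁻¹ = [[-22/5, -4/5, 27/5], [19/5, 3/5, -24/5], [1, 0, -1]].
X = (K − L)C⁻¹ = [[1, 4, 5], [-2, -2, 1]].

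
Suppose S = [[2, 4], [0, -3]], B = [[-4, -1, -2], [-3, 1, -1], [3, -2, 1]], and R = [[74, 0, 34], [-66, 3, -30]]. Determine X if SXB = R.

X = [[1, -1, -2], [-4, 1, 3]]

Isolating X: multiply by S⁻¹ from the left and B⁻¹ from the right, so X = S⁻¹RB⁻¹.
det S = -6; the adjugate gives S⁻¹ = [[1/2, 2/3], [0, -1/3]].
B has determinant -2; B⁻¹ = [[1/2, -5/2, -3/2], [0, -1, -1], [-3/2, 11/2, 7/2]].
S⁻¹R = [[-7, 2, -3], [22, -1, 10]].
X = (S⁻¹R)B⁻¹ = [[1, -1, -2], [-4, 1, 3]].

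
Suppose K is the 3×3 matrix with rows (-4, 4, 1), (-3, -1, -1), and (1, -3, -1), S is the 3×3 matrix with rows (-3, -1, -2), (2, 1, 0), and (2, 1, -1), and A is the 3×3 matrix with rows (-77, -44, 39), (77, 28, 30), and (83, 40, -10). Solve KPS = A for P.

P = [[5, 4, -1], [1, -5, -4], [5, -2, -5]]

P = K⁻¹AS⁻¹ (apply K⁻¹ on the left and S⁻¹ on the right).
det K = 2; the adjugate gives K⁻¹ = [[-1, 1/2, -3/2], [-2, 3/2, -7/2], [5, -4, 8]].
S has determinant 1; S⁻¹ = [[-1, -3, 2], [2, 7, -4], [0, 1, -1]].
K⁻¹A = [[-9, -2, -9], [-21, -10, 2], [-29, -12, -5]].
P = (K⁻¹A)S⁻¹ = [[5, 4, -1], [1, -5, -4], [5, -2, -5]].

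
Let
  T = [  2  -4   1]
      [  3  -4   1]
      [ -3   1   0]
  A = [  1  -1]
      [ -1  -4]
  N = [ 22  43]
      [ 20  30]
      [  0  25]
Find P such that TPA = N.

P = [[1, 3], [-2, 4], [-1, -3]]

Left-multiply by T⁻¹ and right-multiply by A⁻¹: P = T⁻¹NA⁻¹.
det T = 1, so T⁻¹ = [[-1, 1, 0], [-3, 3, 1], [-9, 10, 4]].
det A = -5; the adjugate gives A⁻¹ = [[4/5, -1/5], [-1/5, -1/5]].
T⁻¹N = [[-2, -13], [-6, -14], [2, 13]].
P = (T⁻¹N)A⁻¹ = [[1, 3], [-2, 4], [-1, -3]].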